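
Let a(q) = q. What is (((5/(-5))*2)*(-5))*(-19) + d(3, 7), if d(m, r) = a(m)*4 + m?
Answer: -175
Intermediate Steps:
d(m, r) = 5*m (d(m, r) = m*4 + m = 4*m + m = 5*m)
(((5/(-5))*2)*(-5))*(-19) + d(3, 7) = (((5/(-5))*2)*(-5))*(-19) + 5*3 = (((5*(-1/5))*2)*(-5))*(-19) + 15 = (-1*2*(-5))*(-19) + 15 = -2*(-5)*(-19) + 15 = 10*(-19) + 15 = -190 + 15 = -175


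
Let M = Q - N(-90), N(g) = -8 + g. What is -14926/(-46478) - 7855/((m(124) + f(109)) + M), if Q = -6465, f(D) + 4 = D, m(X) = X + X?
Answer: 13377931/8221138 ≈ 1.6273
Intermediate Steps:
m(X) = 2*X
f(D) = -4 + D
M = -6367 (M = -6465 - (-8 - 90) = -6465 - 1*(-98) = -6465 + 98 = -6367)
-14926/(-46478) - 7855/((m(124) + f(109)) + M) = -14926/(-46478) - 7855/((2*124 + (-4 + 109)) - 6367) = -14926*(-1/46478) - 7855/((248 + 105) - 6367) = 439/1367 - 7855/(353 - 6367) = 439/1367 - 7855/(-6014) = 439/1367 - 7855*(-1/6014) = 439/1367 + 7855/6014 = 13377931/8221138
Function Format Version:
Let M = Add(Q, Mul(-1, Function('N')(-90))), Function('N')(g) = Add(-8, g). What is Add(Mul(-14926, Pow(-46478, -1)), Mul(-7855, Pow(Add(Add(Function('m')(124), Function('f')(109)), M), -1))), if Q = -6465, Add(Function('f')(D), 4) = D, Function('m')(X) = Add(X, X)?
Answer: Rational(13377931, 8221138) ≈ 1.6273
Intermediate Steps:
Function('m')(X) = Mul(2, X)
Function('f')(D) = Add(-4, D)
M = -6367 (M = Add(-6465, Mul(-1, Add(-8, -90))) = Add(-6465, Mul(-1, -98)) = Add(-6465, 98) = -6367)
Add(Mul(-14926, Pow(-46478, -1)), Mul(-7855, Pow(Add(Add(Function('m')(124), Function('f')(109)), M), -1))) = Add(Mul(-14926, Pow(-46478, -1)), Mul(-7855, Pow(Add(Add(Mul(2, 124), Add(-4, 109)), -6367), -1))) = Add(Mul(-14926, Rational(-1, 46478)), Mul(-7855, Pow(Add(Add(248, 105), -6367), -1))) = Add(Rational(439, 1367), Mul(-7855, Pow(Add(353, -6367), -1))) = Add(Rational(439, 1367), Mul(-7855, Pow(-6014, -1))) = Add(Rational(439, 1367), Mul(-7855, Rational(-1, 6014))) = Add(Rational(439, 1367), Rational(7855, 6014)) = Rational(13377931, 8221138)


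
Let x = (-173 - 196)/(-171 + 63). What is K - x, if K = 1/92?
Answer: -235/69 ≈ -3.4058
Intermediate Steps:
K = 1/92 ≈ 0.010870
x = 41/12 (x = -369/(-108) = -369*(-1/108) = 41/12 ≈ 3.4167)
K - x = 1/92 - 1*41/12 = 1/92 - 41/12 = -235/69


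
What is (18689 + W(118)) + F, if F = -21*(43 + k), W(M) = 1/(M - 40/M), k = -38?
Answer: 129010187/6942 ≈ 18584.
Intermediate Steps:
F = -105 (F = -21*(43 - 38) = -21*5 = -105)
(18689 + W(118)) + F = (18689 + 118/(-40 + 118²)) - 105 = (18689 + 118/(-40 + 13924)) - 105 = (18689 + 118/13884) - 105 = (18689 + 118*(1/13884)) - 105 = (18689 + 59/6942) - 105 = 129739097/6942 - 105 = 129010187/6942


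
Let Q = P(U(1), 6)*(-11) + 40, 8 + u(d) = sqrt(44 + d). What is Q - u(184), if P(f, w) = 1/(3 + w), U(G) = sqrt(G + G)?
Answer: 421/9 - 2*sqrt(57) ≈ 31.678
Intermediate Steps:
U(G) = sqrt(2)*sqrt(G) (U(G) = sqrt(2*G) = sqrt(2)*sqrt(G))
u(d) = -8 + sqrt(44 + d)
Q = 349/9 (Q = -11/(3 + 6) + 40 = -11/9 + 40 = 349/9 ≈ 38.778)
Q - u(184) = 349/9 - (-8 + sqrt(44 + 184)) = 349/9 - (-8 + sqrt(228)) = 349/9 - (-8 + 2*sqrt(57)) = 349/9 + (8 - 2*sqrt(57)) = 421/9 - 2*sqrt(57)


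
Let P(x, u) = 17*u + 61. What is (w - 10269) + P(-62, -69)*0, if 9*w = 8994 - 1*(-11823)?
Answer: -7956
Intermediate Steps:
w = 2313 (w = (8994 - 1*(-11823))/9 = (8994 + 11823)/9 = (⅑)*20817 = 2313)
P(x, u) = 61 + 17*u
(w - 10269) + P(-62, -69)*0 = (2313 - 10269) + (61 + 17*(-69))*0 = -7956 + (61 - 1173)*0 = -7956 - 1112*0 = -7956 + 0 = -7956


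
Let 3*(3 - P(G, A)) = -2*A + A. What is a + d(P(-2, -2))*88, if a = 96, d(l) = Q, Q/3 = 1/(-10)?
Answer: 348/5 ≈ 69.600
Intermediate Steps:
Q = -3/10 (Q = 3*(1/(-10)) = 3*(1*(-1/10)) = 3*(-1/10) = -3/10 ≈ -0.30000)
P(G, A) = 3 + A/3 (P(G, A) = 3 - (-2*A + A)/3 = 3 - (-1)*A/3 = 3 + A/3)
d(l) = -3/10
a + d(P(-2, -2))*88 = 96 - 3/10*88 = 96 - 132/5 = 348/5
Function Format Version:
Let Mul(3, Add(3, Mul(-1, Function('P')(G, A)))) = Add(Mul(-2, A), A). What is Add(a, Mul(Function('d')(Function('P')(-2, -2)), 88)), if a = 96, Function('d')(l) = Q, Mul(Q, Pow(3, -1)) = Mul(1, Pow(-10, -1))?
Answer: Rational(348, 5) ≈ 69.600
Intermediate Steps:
Q = Rational(-3, 10) (Q = Mul(3, Mul(1, Pow(-10, -1))) = Mul(3, Mul(1, Rational(-1, 10))) = Mul(3, Rational(-1, 10)) = Rational(-3, 10) ≈ -0.30000)
Function('P')(G, A) = Add(3, Mul(Rational(1, 3), A)) (Function('P')(G, A) = Add(3, Mul(Rational(-1, 3), Add(Mul(-2, A), A))) = Add(3, Mul(Rational(-1, 3), Mul(-1, A))) = Add(3, Mul(Rational(1, 3), A)))
Function('d')(l) = Rational(-3, 10)
Add(a, Mul(Function('d')(Function('P')(-2, -2)), 88)) = Add(96, Mul(Rational(-3, 10), 88)) = Add(96, Rational(-132, 5)) = Rational(348, 5)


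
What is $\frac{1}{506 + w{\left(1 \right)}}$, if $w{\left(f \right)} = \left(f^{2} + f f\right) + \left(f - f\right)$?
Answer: $\frac{1}{508} \approx 0.0019685$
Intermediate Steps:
$w{\left(f \right)} = 2 f^{2}$ ($w{\left(f \right)} = \left(f^{2} + f^{2}\right) + 0 = 2 f^{2} + 0 = 2 f^{2}$)
$\frac{1}{506 + w{\left(1 \right)}} = \frac{1}{506 + 2 \cdot 1^{2}} = \frac{1}{506 + 2 \cdot 1} = \frac{1}{506 + 2} = \frac{1}{508}$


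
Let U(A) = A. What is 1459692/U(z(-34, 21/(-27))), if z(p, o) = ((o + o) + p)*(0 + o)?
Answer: 29558763/560 ≈ 52784.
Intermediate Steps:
z(p, o) = o*(p + 2*o) (z(p, o) = (2*o + p)*o = (p + 2*o)*o = o*(p + 2*o))
1459692/U(z(-34, 21/(-27))) = 1459692/(((21/(-27))*(-34 + 2*(21/(-27))))) = 1459692/(((21*(-1/27))*(-34 + 2*(21*(-1/27))))) = 1459692/((-7*(-34 + 2*(-7/9))/9)) = 1459692/((-7*(-34 - 14/9)/9)) = 1459692/((-7/9*(-320/9))) = 1459692/(2240/81) = 1459692*(81/2240) = 29558763/560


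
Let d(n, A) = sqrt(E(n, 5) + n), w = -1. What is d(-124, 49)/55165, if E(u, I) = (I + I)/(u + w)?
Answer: I*sqrt(3102)/275825 ≈ 0.00020192*I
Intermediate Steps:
E(u, I) = 2*I/(-1 + u) (E(u, I) = (I + I)/(u - 1) = (2*I)/(-1 + u) = 2*I/(-1 + u))
d(n, A) = sqrt(n + 10/(-1 + n)) (d(n, A) = sqrt(2*5/(-1 + n) + n) = sqrt(10/(-1 + n) + n) = sqrt(n + 10/(-1 + n)))
d(-124, 49)/55165 = sqrt((10 - 124*(-1 - 124))/(-1 - 124))/55165 = sqrt((10 - 124*(-125))/(-125))*(1/55165) = sqrt(-(10 + 15500)/125)*(1/55165) = sqrt(-1/125*15510)*(1/55165) = sqrt(-3102/25)*(1/55165) = (I*sqrt(3102)/5)*(1/55165) = I*sqrt(3102)/275825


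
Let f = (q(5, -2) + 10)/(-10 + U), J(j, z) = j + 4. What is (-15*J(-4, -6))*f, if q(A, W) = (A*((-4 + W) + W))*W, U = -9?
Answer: 0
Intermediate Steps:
J(j, z) = 4 + j
q(A, W) = A*W*(-4 + 2*W) (q(A, W) = (A*(-4 + 2*W))*W = A*W*(-4 + 2*W))
f = -90/19 (f = (2*5*(-2)*(-2 - 2) + 10)/(-10 - 9) = (2*5*(-2)*(-4) + 10)/(-19) = (80 + 10)*(-1/19) = 90*(-1/19) = -90/19 ≈ -4.7368)
(-15*J(-4, -6))*f = -15*(4 - 4)*(-90/19) = -15*0*(-90/19) = 0*(-90/19) = 0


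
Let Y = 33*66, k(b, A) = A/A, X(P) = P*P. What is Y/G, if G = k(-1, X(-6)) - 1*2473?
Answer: -363/412 ≈ -0.88107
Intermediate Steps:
X(P) = P²
k(b, A) = 1
Y = 2178
G = -2472 (G = 1 - 1*2473 = 1 - 2473 = -2472)
Y/G = 2178/(-2472) = 2178*(-1/2472) = -363/412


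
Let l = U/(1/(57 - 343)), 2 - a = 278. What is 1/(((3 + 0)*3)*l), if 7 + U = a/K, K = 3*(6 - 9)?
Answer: -1/60918 ≈ -1.6416e-5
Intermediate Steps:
a = -276 (a = 2 - 1*278 = 2 - 278 = -276)
K = -9 (K = 3*(-3) = -9)
U = 71/3 (U = -7 - 276/(-9) = -7 - 276*(-⅑) = -7 + 92/3 = 71/3 ≈ 23.667)
l = -20306/3 (l = 71/(3*(1/(57 - 343))) = 71/(3*(1/(-286))) = 71/(3*(-1/286)) = (71/3)*(-286) = -20306/3 ≈ -6768.7)
1/(((3 + 0)*3)*l) = 1/(((3 + 0)*3)*(-20306/3)) = 1/((3*3)*(-20306/3)) = 1/(9*(-20306/3)) = 1/(-60918) = -1/60918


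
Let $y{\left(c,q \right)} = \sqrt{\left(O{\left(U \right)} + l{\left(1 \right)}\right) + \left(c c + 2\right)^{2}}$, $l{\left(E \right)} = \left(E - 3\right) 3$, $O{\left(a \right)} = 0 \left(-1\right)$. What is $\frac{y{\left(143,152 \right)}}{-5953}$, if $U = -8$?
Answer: $- \frac{\sqrt{418243395}}{5953} \approx -3.4354$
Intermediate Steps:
$O{\left(a \right)} = 0$
$l{\left(E \right)} = -9 + 3 E$ ($l{\left(E \right)} = \left(-3 + E\right) 3 = -9 + 3 E$)
$y{\left(c,q \right)} = \sqrt{-6 + \left(2 + c^{2}\right)^{2}}$ ($y{\left(c,q \right)} = \sqrt{\left(0 + \left(-9 + 3 \cdot 1\right)\right) + \left(c c + 2\right)^{2}} = \sqrt{\left(0 + \left(-9 + 3\right)\right) + \left(c^{2} + 2\right)^{2}} = \sqrt{\left(0 - 6\right) + \left(2 + c^{2}\right)^{2}} = \sqrt{-6 + \left(2 + c^{2}\right)^{2}}$)
$\frac{y{\left(143,152 \right)}}{-5953} = \frac{\sqrt{-6 + \left(2 + 143^{2}\right)^{2}}}{-5953} = \sqrt{-6 + \left(2 + 20449\right)^{2}} \left(- \frac{1}{5953}\right) = \sqrt{-6 + 20451^{2}} \left(- \frac{1}{5953}\right) = \sqrt{-6 + 418243401} \left(- \frac{1}{5953}\right) = \sqrt{418243395} \left(- \frac{1}{5953}\right) = - \frac{\sqrt{418243395}}{5953}$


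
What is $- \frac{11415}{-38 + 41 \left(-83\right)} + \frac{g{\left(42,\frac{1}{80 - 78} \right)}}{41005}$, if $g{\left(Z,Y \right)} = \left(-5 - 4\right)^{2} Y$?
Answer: $\frac{312140957}{94065470} \approx 3.3183$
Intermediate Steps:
$g{\left(Z,Y \right)} = 81 Y$ ($g{\left(Z,Y \right)} = \left(-9\right)^{2} Y = 81 Y$)
$- \frac{11415}{-38 + 41 \left(-83\right)} + \frac{g{\left(42,\frac{1}{80 - 78} \right)}}{41005} = - \frac{11415}{-38 + 41 \left(-83\right)} + \frac{81 \frac{1}{80 - 78}}{41005} = - \frac{11415}{-38 - 3403} + \frac{81}{2} \cdot \frac{1}{41005} = - \frac{11415}{-3441} + 81 \cdot \frac{1}{2} \cdot \frac{1}{41005} = \left(-11415\right) \left(- \frac{1}{3441}\right) + \frac{81}{2} \cdot \frac{1}{41005} = \frac{3805}{1147} + \frac{81}{82010} = \frac{312140957}{94065470}$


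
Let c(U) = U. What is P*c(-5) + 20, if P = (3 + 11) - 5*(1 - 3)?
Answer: -100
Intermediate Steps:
P = 24 (P = 14 - 5*(-2) = 14 + 10 = 24)
P*c(-5) + 20 = 24*(-5) + 20 = -120 + 20 = -100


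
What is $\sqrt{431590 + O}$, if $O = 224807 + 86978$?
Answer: $5 \sqrt{29735} \approx 862.19$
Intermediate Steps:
$O = 311785$
$\sqrt{431590 + O} = \sqrt{431590 + 311785} = \sqrt{743375} = 5 \sqrt{29735}$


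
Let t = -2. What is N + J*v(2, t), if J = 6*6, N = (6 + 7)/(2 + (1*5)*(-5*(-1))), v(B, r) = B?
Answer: 1957/27 ≈ 72.481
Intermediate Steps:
N = 13/27 (N = 13/(2 + 5*5) = 13/(2 + 25) = 13/27 ≈ 0.48148)
J = 36
N + J*v(2, t) = 13/27 + 36*2 = 13/27 + 72 = 1957/27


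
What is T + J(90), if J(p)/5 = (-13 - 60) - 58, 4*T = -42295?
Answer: -44915/4 ≈ -11229.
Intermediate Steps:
T = -42295/4 (T = (¼)*(-42295) = -42295/4 ≈ -10574.)
J(p) = -655 (J(p) = 5*((-13 - 60) - 58) = 5*(-73 - 58) = 5*(-131) = -655)
T + J(90) = -42295/4 - 655 = -44915/4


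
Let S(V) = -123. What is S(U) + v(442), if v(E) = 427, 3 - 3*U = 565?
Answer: 304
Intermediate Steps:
U = -562/3 (U = 1 - ⅓*565 = 1 - 565/3 = -562/3 ≈ -187.33)
S(U) + v(442) = -123 + 427 = 304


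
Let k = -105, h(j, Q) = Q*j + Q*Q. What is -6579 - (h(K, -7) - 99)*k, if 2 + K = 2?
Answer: -11829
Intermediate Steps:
K = 0 (K = -2 + 2 = 0)
h(j, Q) = Q² + Q*j (h(j, Q) = Q*j + Q² = Q² + Q*j)
-6579 - (h(K, -7) - 99)*k = -6579 - (-7*(-7 + 0) - 99)*(-105) = -6579 - (-7*(-7) - 99)*(-105) = -6579 - (49 - 99)*(-105) = -6579 - (-50)*(-105) = -6579 - 1*5250 = -6579 - 5250 = -11829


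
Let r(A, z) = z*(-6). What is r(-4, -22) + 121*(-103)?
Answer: -12331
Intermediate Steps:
r(A, z) = -6*z
r(-4, -22) + 121*(-103) = -6*(-22) + 121*(-103) = 132 - 12463 = -12331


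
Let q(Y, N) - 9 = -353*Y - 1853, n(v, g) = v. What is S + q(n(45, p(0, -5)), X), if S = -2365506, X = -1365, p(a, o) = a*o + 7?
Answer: -2383235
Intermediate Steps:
p(a, o) = 7 + a*o
q(Y, N) = -1844 - 353*Y (q(Y, N) = 9 + (-353*Y - 1853) = 9 + (-1853 - 353*Y) = -1844 - 353*Y)
S + q(n(45, p(0, -5)), X) = -2365506 + (-1844 - 353*45) = -2365506 + (-1844 - 15885) = -2365506 - 17729 = -2383235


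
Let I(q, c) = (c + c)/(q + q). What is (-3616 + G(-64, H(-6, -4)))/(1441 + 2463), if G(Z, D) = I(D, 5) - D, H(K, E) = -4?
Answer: -14453/15616 ≈ -0.92552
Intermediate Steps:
I(q, c) = c/q (I(q, c) = (2*c)/((2*q)) = (2*c)*(1/(2*q)) = c/q)
G(Z, D) = -D + 5/D (G(Z, D) = 5/D - D = -D + 5/D)
(-3616 + G(-64, H(-6, -4)))/(1441 + 2463) = (-3616 + (-1*(-4) + 5/(-4)))/(1441 + 2463) = (-3616 + (4 + 5*(-1/4)))/3904 = (-3616 + (4 - 5/4))*(1/3904) = (-3616 + 11/4)*(1/3904) = -14453/4*1/3904 = -14453/15616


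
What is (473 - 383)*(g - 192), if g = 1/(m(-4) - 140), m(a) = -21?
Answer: -2782170/161 ≈ -17281.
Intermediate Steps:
g = -1/161 (g = 1/(-21 - 140) = 1/(-161) = -1/161 ≈ -0.0062112)
(473 - 383)*(g - 192) = (473 - 383)*(-1/161 - 192) = 90*(-30913/161) = -2782170/161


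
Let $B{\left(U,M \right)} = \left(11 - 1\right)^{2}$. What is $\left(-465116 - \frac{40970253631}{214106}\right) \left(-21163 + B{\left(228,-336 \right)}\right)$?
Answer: $\frac{2960496904402401}{214106} \approx 1.3827 \cdot 10^{10}$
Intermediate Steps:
$B{\left(U,M \right)} = 100$ ($B{\left(U,M \right)} = 10^{2} = 100$)
$\left(-465116 - \frac{40970253631}{214106}\right) \left(-21163 + B{\left(228,-336 \right)}\right) = \left(-465116 - \frac{40970253631}{214106}\right) \left(-21163 + 100\right) = \left(-465116 - \frac{40970253631}{214106}\right) \left(-21063\right) = \left(- \frac{140554379927}{214106}\right) \left(-21063\right) = \frac{2960496904402401}{214106}$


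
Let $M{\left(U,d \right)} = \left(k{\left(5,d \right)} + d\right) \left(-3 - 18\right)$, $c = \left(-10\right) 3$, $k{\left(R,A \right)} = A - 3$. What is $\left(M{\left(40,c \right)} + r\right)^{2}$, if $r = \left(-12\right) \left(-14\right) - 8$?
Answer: $2199289$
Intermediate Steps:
$k{\left(R,A \right)} = -3 + A$ ($k{\left(R,A \right)} = A - 3 = -3 + A$)
$c = -30$
$M{\left(U,d \right)} = 63 - 42 d$ ($M{\left(U,d \right)} = \left(\left(-3 + d\right) + d\right) \left(-3 - 18\right) = \left(-3 + 2 d\right) \left(-21\right) = 63 - 42 d$)
$r = 160$ ($r = 168 - 8 = 160$)
$\left(M{\left(40,c \right)} + r\right)^{2} = \left(\left(63 - -1260\right) + 160\right)^{2} = \left(\left(63 + 1260\right) + 160\right)^{2} = \left(1323 + 160\right)^{2} = 1483^{2} = 2199289$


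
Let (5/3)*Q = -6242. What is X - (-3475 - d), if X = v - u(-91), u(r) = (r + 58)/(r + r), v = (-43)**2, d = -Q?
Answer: 8252807/910 ≈ 9069.0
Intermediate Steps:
Q = -18726/5 (Q = (3/5)*(-6242) = -18726/5 ≈ -3745.2)
d = 18726/5 (d = -1*(-18726/5) = 18726/5 ≈ 3745.2)
v = 1849
u(r) = (58 + r)/(2*r) (u(r) = (58 + r)/((2*r)) = (58 + r)*(1/(2*r)) = (58 + r)/(2*r))
X = 336485/182 (X = 1849 - (58 - 91)/(2*(-91)) = 1849 - (-1)*(-33)/(2*91) = 1849 - 1*33/182 = 1849 - 33/182 = 336485/182 ≈ 1848.8)
X - (-3475 - d) = 336485/182 - (-3475 - 1*18726/5) = 336485/182 - (-3475 - 18726/5) = 336485/182 - 1*(-36101/5) = 336485/182 + 36101/5 = 8252807/910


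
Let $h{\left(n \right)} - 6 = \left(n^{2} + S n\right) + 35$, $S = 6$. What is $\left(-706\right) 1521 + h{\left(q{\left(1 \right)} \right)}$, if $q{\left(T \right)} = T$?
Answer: $-1073778$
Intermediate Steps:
$h{\left(n \right)} = 41 + n^{2} + 6 n$ ($h{\left(n \right)} = 6 + \left(\left(n^{2} + 6 n\right) + 35\right) = 6 + \left(35 + n^{2} + 6 n\right) = 41 + n^{2} + 6 n$)
$\left(-706\right) 1521 + h{\left(q{\left(1 \right)} \right)} = \left(-706\right) 1521 + \left(41 + 1^{2} + 6 \cdot 1\right) = -1073826 + \left(41 + 1 + 6\right) = -1073826 + 48 = -1073778$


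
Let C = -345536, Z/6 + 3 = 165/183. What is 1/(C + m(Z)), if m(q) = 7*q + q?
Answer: -61/21083840 ≈ -2.8932e-6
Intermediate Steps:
Z = -768/61 (Z = -18 + 6*(165/183) = -18 + 6*(165*(1/183)) = -18 + 6*(55/61) = -18 + 330/61 = -768/61 ≈ -12.590)
m(q) = 8*q
1/(C + m(Z)) = 1/(-345536 + 8*(-768/61)) = 1/(-345536 - 6144/61) = 1/(-21083840/61) = -61/21083840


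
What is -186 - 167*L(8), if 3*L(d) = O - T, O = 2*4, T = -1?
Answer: -687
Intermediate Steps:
O = 8
L(d) = 3 (L(d) = (8 - 1*(-1))/3 = (8 + 1)/3 = (⅓)*9 = 3)
-186 - 167*L(8) = -186 - 167*3 = -186 - 501 = -687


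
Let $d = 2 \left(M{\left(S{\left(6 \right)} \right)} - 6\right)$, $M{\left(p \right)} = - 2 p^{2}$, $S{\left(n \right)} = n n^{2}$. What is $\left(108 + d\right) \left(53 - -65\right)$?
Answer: $-22010304$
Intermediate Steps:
$S{\left(n \right)} = n^{3}$
$d = -186636$ ($d = 2 \left(- 2 \left(6^{3}\right)^{2} - 6\right) = 2 \left(- 2 \cdot 216^{2} - 6\right) = 2 \left(\left(-2\right) 46656 - 6\right) = 2 \left(-93312 - 6\right) = 2 \left(-93318\right) = -186636$)
$\left(108 + d\right) \left(53 - -65\right) = \left(108 - 186636\right) \left(53 - -65\right) = - 186528 \left(53 + 65\right) = \left(-186528\right) 118 = -22010304$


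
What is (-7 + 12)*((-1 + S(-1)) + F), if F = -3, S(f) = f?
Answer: -25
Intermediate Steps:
(-7 + 12)*((-1 + S(-1)) + F) = (-7 + 12)*((-1 - 1) - 3) = 5*(-2 - 3) = 5*(-5) = -25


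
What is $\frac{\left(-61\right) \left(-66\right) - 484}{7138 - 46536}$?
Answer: $- \frac{1771}{19699} \approx -0.089903$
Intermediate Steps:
$\frac{\left(-61\right) \left(-66\right) - 484}{7138 - 46536} = \frac{4026 - 484}{-39398} = 3542 \left(- \frac{1}{39398}\right) = - \frac{1771}{19699}$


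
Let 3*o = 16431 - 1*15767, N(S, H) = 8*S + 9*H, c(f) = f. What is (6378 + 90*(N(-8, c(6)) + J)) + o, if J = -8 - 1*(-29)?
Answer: 22768/3 ≈ 7589.3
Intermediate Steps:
o = 664/3 (o = (16431 - 1*15767)/3 = (16431 - 15767)/3 = (⅓)*664 = 664/3 ≈ 221.33)
J = 21 (J = -8 + 29 = 21)
(6378 + 90*(N(-8, c(6)) + J)) + o = (6378 + 90*((8*(-8) + 9*6) + 21)) + 664/3 = (6378 + 90*((-64 + 54) + 21)) + 664/3 = (6378 + 90*(-10 + 21)) + 664/3 = (6378 + 90*11) + 664/3 = (6378 + 990) + 664/3 = 7368 + 664/3 = 22768/3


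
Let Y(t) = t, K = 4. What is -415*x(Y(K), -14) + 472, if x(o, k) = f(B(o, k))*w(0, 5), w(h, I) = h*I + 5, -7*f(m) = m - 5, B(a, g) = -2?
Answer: -1603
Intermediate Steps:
f(m) = 5/7 - m/7 (f(m) = -(m - 5)/7 = -(-5 + m)/7 = 5/7 - m/7)
w(h, I) = 5 + I*h (w(h, I) = I*h + 5 = 5 + I*h)
x(o, k) = 5 (x(o, k) = (5/7 - ⅐*(-2))*(5 + 5*0) = (5/7 + 2/7)*(5 + 0) = 1*5 = 5)
-415*x(Y(K), -14) + 472 = -415*5 + 472 = -2075 + 472 = -1603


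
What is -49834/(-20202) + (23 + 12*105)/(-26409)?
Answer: 71674830/29639701 ≈ 2.4182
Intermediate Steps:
-49834/(-20202) + (23 + 12*105)/(-26409) = -49834*(-1/20202) + (23 + 1260)*(-1/26409) = 24917/10101 + 1283*(-1/26409) = 24917/10101 - 1283/26409 = 71674830/29639701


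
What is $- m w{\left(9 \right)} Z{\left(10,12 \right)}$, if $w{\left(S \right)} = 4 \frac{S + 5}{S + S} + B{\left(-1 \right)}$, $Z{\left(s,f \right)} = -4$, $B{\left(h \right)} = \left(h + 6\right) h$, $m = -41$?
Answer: $\frac{2788}{9} \approx 309.78$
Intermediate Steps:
$B{\left(h \right)} = h \left(6 + h\right)$ ($B{\left(h \right)} = \left(6 + h\right) h = h \left(6 + h\right)$)
$w{\left(S \right)} = -5 + \frac{2 \left(5 + S\right)}{S}$ ($w{\left(S \right)} = 4 \frac{S + 5}{S + S} - \left(6 - 1\right) = 4 \frac{5 + S}{2 S} - 5 = \frac{2 \left(5 + S\right)}{S} - 5 = -5 + \frac{2 \left(5 + S\right)}{S}$)
$- m w{\left(9 \right)} Z{\left(10,12 \right)} = - - 41 \left(-3 + \frac{10}{9}\right) \left(-4\right) = - \left(-41\right) \left(- \frac{17}{9}\right) \left(-4\right) = - \frac{697 \left(-4\right)}{9} = \left(-1\right) \left(- \frac{2788}{9}\right) = \frac{2788}{9}$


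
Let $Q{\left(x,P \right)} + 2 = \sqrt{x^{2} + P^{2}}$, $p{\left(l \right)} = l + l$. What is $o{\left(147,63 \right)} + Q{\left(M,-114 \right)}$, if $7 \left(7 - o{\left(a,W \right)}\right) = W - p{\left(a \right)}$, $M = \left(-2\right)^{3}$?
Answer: $38 + 2 \sqrt{3265} \approx 152.28$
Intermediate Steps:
$M = -8$
$p{\left(l \right)} = 2 l$
$o{\left(a,W \right)} = 7 - \frac{W}{7} + \frac{2 a}{7}$ ($o{\left(a,W \right)} = 7 - \frac{W - 2 a}{7} = 7 - \left(- \frac{2 a}{7} + \frac{W}{7}\right) = 7 - \frac{W}{7} + \frac{2 a}{7}$)
$Q{\left(x,P \right)} = -2 + \sqrt{P^{2} + x^{2}}$ ($Q{\left(x,P \right)} = -2 + \sqrt{x^{2} + P^{2}} = -2 + \sqrt{P^{2} + x^{2}}$)
$o{\left(147,63 \right)} + Q{\left(M,-114 \right)} = \left(7 - 9 + \frac{2}{7} \cdot 147\right) - \left(2 - \sqrt{\left(-114\right)^{2} + \left(-8\right)^{2}}\right) = \left(7 - 9 + 42\right) - \left(2 - \sqrt{12996 + 64}\right) = 40 - \left(2 - \sqrt{13060}\right) = 40 - \left(2 - 2 \sqrt{3265}\right) = 38 + 2 \sqrt{3265}$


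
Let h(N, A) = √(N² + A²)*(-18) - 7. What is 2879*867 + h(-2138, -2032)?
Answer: 2496086 - 36*√2175017 ≈ 2.4430e+6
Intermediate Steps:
h(N, A) = -7 - 18*√(A² + N²) (h(N, A) = √(A² + N²)*(-18) - 7 = -18*√(A² + N²) - 7 = -7 - 18*√(A² + N²))
2879*867 + h(-2138, -2032) = 2879*867 + (-7 - 18*√((-2032)² + (-2138)²)) = 2496093 + (-7 - 18*√(4129024 + 4571044)) = 2496093 + (-7 - 36*√2175017) = 2496086 - 36*√2175017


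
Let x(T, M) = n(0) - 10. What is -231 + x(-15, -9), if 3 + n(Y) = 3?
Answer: -241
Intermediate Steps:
n(Y) = 0 (n(Y) = -3 + 3 = 0)
x(T, M) = -10 (x(T, M) = 0 - 10 = -10)
-231 + x(-15, -9) = -231 - 10 = -241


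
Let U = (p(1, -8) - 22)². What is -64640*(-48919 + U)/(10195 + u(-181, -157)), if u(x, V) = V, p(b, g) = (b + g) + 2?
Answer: 1557500800/5019 ≈ 3.1032e+5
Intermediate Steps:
p(b, g) = 2 + b + g
U = 729 (U = ((2 + 1 - 8) - 22)² = (-5 - 22)² = (-27)² = 729)
-64640*(-48919 + U)/(10195 + u(-181, -157)) = -64640*(-48919 + 729)/(10195 - 157) = -64640/(10038/(-48190)) = -64640/(10038*(-1/48190)) = -64640/(-5019/24095) = -64640*(-24095/5019) = 1557500800/5019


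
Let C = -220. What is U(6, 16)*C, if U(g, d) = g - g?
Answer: 0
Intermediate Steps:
U(g, d) = 0
U(6, 16)*C = 0*(-220) = 0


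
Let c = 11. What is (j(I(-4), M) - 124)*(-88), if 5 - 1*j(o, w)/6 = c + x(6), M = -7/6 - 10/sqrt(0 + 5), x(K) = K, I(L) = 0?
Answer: 17248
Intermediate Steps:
M = -7/6 - 2*sqrt(5) (M = -7*1/6 - 10*sqrt(5)/5 = -7/6 - 2*sqrt(5) ≈ -5.6388)
j(o, w) = -72 (j(o, w) = 30 - 6*(11 + 6) = 30 - 6*17 = 30 - 102 = -72)
(j(I(-4), M) - 124)*(-88) = (-72 - 124)*(-88) = -196*(-88) = 17248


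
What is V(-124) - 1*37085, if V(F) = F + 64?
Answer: -37145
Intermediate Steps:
V(F) = 64 + F
V(-124) - 1*37085 = (64 - 124) - 1*37085 = -60 - 37085 = -37145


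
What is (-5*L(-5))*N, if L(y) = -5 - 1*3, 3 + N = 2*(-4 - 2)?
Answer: -600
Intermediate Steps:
N = -15 (N = -3 + 2*(-4 - 2) = -3 + 2*(-6) = -3 - 12 = -15)
L(y) = -8 (L(y) = -5 - 3 = -8)
(-5*L(-5))*N = -5*(-8)*(-15) = 40*(-15) = -600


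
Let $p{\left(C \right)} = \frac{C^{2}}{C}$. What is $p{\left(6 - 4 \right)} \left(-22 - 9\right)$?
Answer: $-62$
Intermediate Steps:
$p{\left(C \right)} = C$
$p{\left(6 - 4 \right)} \left(-22 - 9\right) = \left(6 - 4\right) \left(-22 - 9\right) = 2 \left(-31\right) = -62$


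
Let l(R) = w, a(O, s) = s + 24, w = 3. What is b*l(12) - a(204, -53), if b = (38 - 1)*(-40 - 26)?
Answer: -7297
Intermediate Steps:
a(O, s) = 24 + s
b = -2442 (b = 37*(-66) = -2442)
l(R) = 3
b*l(12) - a(204, -53) = -2442*3 - (24 - 53) = -7326 - 1*(-29) = -7326 + 29 = -7297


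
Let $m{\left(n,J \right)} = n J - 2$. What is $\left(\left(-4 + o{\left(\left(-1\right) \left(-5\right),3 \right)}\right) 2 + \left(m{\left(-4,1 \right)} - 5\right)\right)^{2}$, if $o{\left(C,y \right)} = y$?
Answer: $169$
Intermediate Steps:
$m{\left(n,J \right)} = -2 + J n$ ($m{\left(n,J \right)} = J n - 2 = -2 + J n$)
$\left(\left(-4 + o{\left(\left(-1\right) \left(-5\right),3 \right)}\right) 2 + \left(m{\left(-4,1 \right)} - 5\right)\right)^{2} = \left(\left(-4 + 3\right) 2 + \left(\left(-2 + 1 \left(-4\right)\right) - 5\right)\right)^{2} = \left(\left(-1\right) 2 - 11\right)^{2} = \left(-2 - 11\right)^{2} = \left(-13\right)^{2} = 169$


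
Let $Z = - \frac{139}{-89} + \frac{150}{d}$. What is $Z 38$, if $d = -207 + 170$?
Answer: $- \frac{311866}{3293} \approx -94.706$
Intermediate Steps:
$d = -37$
$Z = - \frac{8207}{3293}$ ($Z = - \frac{139}{-89} + \frac{150}{-37} = \left(-139\right) \left(- \frac{1}{89}\right) + 150 \left(- \frac{1}{37}\right) = \frac{139}{89} - \frac{150}{37} = - \frac{8207}{3293} \approx -2.4923$)
$Z 38 = \left(- \frac{8207}{3293}\right) 38 = - \frac{311866}{3293}$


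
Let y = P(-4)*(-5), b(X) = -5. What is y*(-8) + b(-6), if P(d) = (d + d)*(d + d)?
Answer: 2555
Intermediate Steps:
P(d) = 4*d**2 (P(d) = (2*d)*(2*d) = 4*d**2)
y = -320 (y = (4*(-4)**2)*(-5) = (4*16)*(-5) = 64*(-5) = -320)
y*(-8) + b(-6) = -320*(-8) - 5 = 2560 - 5 = 2555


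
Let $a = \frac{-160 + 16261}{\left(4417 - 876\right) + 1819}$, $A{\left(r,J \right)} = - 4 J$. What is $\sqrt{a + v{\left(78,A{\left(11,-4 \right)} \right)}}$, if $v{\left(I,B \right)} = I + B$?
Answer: $\frac{\sqrt{174180235}}{1340} \approx 9.8491$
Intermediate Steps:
$v{\left(I,B \right)} = B + I$
$a = \frac{16101}{5360}$ ($a = \frac{16101}{\left(4417 - 876\right) + 1819} = \frac{16101}{3541 + 1819} = \frac{16101}{5360} \approx 3.0039$)
$\sqrt{a + v{\left(78,A{\left(11,-4 \right)} \right)}} = \sqrt{\frac{16101}{5360} + \left(\left(-4\right) \left(-4\right) + 78\right)} = \sqrt{\frac{16101}{5360} + \left(16 + 78\right)} = \sqrt{\frac{16101}{5360} + 94} = \sqrt{\frac{519941}{5360}} = \frac{\sqrt{174180235}}{1340}$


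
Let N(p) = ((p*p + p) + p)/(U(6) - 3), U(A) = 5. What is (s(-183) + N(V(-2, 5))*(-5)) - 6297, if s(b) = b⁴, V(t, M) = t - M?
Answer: 2243013473/2 ≈ 1.1215e+9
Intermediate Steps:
N(p) = p + p²/2 (N(p) = ((p*p + p) + p)/(5 - 3) = ((p² + p) + p)/2 = ((p + p²) + p)*(½) = (p² + 2*p)*(½) = p + p²/2)
(s(-183) + N(V(-2, 5))*(-5)) - 6297 = ((-183)⁴ + ((-2 - 1*5)*(2 + (-2 - 1*5))/2)*(-5)) - 6297 = (1121513121 + ((-2 - 5)*(2 + (-2 - 5))/2)*(-5)) - 6297 = (1121513121 + ((½)*(-7)*(2 - 7))*(-5)) - 6297 = (1121513121 + ((½)*(-7)*(-5))*(-5)) - 6297 = (1121513121 + (35/2)*(-5)) - 6297 = (1121513121 - 175/2) - 6297 = 2243026067/2 - 6297 = 2243013473/2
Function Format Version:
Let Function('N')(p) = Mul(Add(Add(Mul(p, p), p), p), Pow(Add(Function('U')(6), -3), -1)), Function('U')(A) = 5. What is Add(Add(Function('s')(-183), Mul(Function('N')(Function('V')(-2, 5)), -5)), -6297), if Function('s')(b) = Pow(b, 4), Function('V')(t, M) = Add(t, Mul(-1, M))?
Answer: Rational(2243013473, 2) ≈ 1.1215e+9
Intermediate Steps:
Function('N')(p) = Add(p, Mul(Rational(1, 2), Pow(p, 2))) (Function('N')(p) = Mul(Add(Add(Mul(p, p), p), p), Pow(Add(5, -3), -1)) = Mul(Add(Add(Pow(p, 2), p), p), Pow(2, -1)) = Mul(Add(Add(p, Pow(p, 2)), p), Rational(1, 2)) = Mul(Add(Pow(p, 2), Mul(2, p)), Rational(1, 2)) = Add(p, Mul(Rational(1, 2), Pow(p, 2))))
Add(Add(Function('s')(-183), Mul(Function('N')(Function('V')(-2, 5)), -5)), -6297) = Add(Add(Pow(-183, 4), Mul(Mul(Rational(1, 2), Add(-2, Mul(-1, 5)), Add(2, Add(-2, Mul(-1, 5)))), -5)), -6297) = Add(Add(1121513121, Mul(Mul(Rational(1, 2), Add(-2, -5), Add(2, Add(-2, -5))), -5)), -6297) = Add(Add(1121513121, Mul(Mul(Rational(1, 2), -7, Add(2, -7)), -5)), -6297) = Add(Add(1121513121, Mul(Mul(Rational(1, 2), -7, -5), -5)), -6297) = Add(Add(1121513121, Mul(Rational(35, 2), -5)), -6297) = Add(Add(1121513121, Rational(-175, 2)), -6297) = Add(Rational(2243026067, 2), -6297) = Rational(2243013473, 2)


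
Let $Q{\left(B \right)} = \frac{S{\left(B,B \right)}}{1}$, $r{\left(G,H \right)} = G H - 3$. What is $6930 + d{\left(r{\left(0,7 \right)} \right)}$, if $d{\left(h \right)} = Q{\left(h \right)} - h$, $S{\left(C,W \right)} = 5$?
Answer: $6938$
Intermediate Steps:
$r{\left(G,H \right)} = -3 + G H$
$Q{\left(B \right)} = 5$ ($Q{\left(B \right)} = \frac{5}{1} = 5 \cdot 1 = 5$)
$d{\left(h \right)} = 5 - h$
$6930 + d{\left(r{\left(0,7 \right)} \right)} = 6930 + \left(5 - \left(-3 + 0 \cdot 7\right)\right) = 6930 + \left(5 - \left(-3 + 0\right)\right) = 6930 + \left(5 - -3\right) = 6930 + \left(5 + 3\right) = 6930 + 8 = 6938$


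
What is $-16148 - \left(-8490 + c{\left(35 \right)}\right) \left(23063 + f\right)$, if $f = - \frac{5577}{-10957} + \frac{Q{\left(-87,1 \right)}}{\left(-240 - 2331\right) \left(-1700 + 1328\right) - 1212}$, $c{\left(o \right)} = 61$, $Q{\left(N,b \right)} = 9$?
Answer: $\frac{678156739621812059}{3488708800} \approx 1.9439 \cdot 10^{8}$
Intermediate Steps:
$f = \frac{1775749671}{3488708800}$ ($f = - \frac{5577}{-10957} + \frac{9}{\left(-240 - 2331\right) \left(-1700 + 1328\right) - 1212} = \left(-5577\right) \left(- \frac{1}{10957}\right) + \frac{9}{\left(-2571\right) \left(-372\right) - 1212} = \frac{5577}{10957} + \frac{9}{956412 - 1212} = \frac{5577}{10957} + \frac{9}{955200} = \frac{5577}{10957} + 9 \cdot \frac{1}{955200} = \frac{5577}{10957} + \frac{3}{318400} = \frac{1775749671}{3488708800} \approx 0.509$)
$-16148 - \left(-8490 + c{\left(35 \right)}\right) \left(23063 + f\right) = -16148 - \left(-8490 + 61\right) \left(23063 + \frac{1775749671}{3488708800}\right) = -16148 - \left(-8429\right) \frac{80461866804071}{3488708800} = -16148 - - \frac{678213075291514459}{3488708800} = -16148 + \frac{678213075291514459}{3488708800} = \frac{678156739621812059}{3488708800}$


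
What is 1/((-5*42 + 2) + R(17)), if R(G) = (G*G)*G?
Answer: 1/4705 ≈ 0.00021254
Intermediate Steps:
R(G) = G**3 (R(G) = G**2*G = G**3)
1/((-5*42 + 2) + R(17)) = 1/((-5*42 + 2) + 17**3) = 1/((-210 + 2) + 4913) = 1/(-208 + 4913) = 1/4705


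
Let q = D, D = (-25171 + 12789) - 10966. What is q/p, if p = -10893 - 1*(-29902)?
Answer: -23348/19009 ≈ -1.2283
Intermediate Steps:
p = 19009 (p = -10893 + 29902 = 19009)
D = -23348 (D = -12382 - 10966 = -23348)
q = -23348
q/p = -23348/19009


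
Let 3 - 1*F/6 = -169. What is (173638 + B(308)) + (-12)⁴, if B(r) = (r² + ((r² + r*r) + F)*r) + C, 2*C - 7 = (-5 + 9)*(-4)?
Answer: 118086627/2 ≈ 5.9043e+7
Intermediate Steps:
F = 1032 (F = 18 - 6*(-169) = 18 + 1014 = 1032)
C = -9/2 (C = 7/2 + ((-5 + 9)*(-4))/2 = 7/2 + (4*(-4))/2 = 7/2 + (½)*(-16) = 7/2 - 8 = -9/2 ≈ -4.5000)
B(r) = -9/2 + r² + r*(1032 + 2*r²) (B(r) = (r² + ((r² + r*r) + 1032)*r) - 9/2 = (r² + ((r² + r²) + 1032)*r) - 9/2 = (r² + (2*r² + 1032)*r) - 9/2 = (r² + (1032 + 2*r²)*r) - 9/2 = (r² + r*(1032 + 2*r²)) - 9/2 = -9/2 + r² + r*(1032 + 2*r²))
(173638 + B(308)) + (-12)⁴ = (173638 + (-9/2 + 308² + 2*308³ + 1032*308)) + (-12)⁴ = (173638 + (-9/2 + 94864 + 2*29218112 + 317856)) + 20736 = (173638 + (-9/2 + 94864 + 58436224 + 317856)) + 20736 = (173638 + 117697879/2) + 20736 = 118045155/2 + 20736 = 118086627/2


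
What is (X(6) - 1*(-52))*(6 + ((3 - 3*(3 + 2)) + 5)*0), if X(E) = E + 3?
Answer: 366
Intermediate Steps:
X(E) = 3 + E
(X(6) - 1*(-52))*(6 + ((3 - 3*(3 + 2)) + 5)*0) = ((3 + 6) - 1*(-52))*(6 + ((3 - 3*(3 + 2)) + 5)*0) = (9 + 52)*(6 + ((3 - 3*5) + 5)*0) = 61*(6 + ((3 - 15) + 5)*0) = 61*(6 + (-12 + 5)*0) = 61*(6 - 7*0) = 61*(6 + 0) = 61*6 = 366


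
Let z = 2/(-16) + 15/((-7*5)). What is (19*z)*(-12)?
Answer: 1767/14 ≈ 126.21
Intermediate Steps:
z = -31/56 (z = 2*(-1/16) + 15/(-35) = -1/8 + 15*(-1/35) = -1/8 - 3/7 = -31/56 ≈ -0.55357)
(19*z)*(-12) = (19*(-31/56))*(-12) = -589/56*(-12) = 1767/14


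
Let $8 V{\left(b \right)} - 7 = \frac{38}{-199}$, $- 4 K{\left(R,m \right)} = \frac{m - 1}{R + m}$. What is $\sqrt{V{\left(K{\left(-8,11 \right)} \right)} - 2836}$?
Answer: $\frac{i \sqrt{1796395686}}{796} \approx 53.246 i$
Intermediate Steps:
$K{\left(R,m \right)} = - \frac{-1 + m}{4 \left(R + m\right)}$ ($K{\left(R,m \right)} = - \frac{\left(m - 1\right) \frac{1}{R + m}}{4} = - \frac{\left(-1 + m\right) \frac{1}{R + m}}{4} = - \frac{\frac{1}{R + m} \left(-1 + m\right)}{4} = - \frac{-1 + m}{4 \left(R + m\right)}$)
$V{\left(b \right)} = \frac{1355}{1592}$ ($V{\left(b \right)} = \frac{7}{8} + \frac{38 \frac{1}{-199}}{8} = \frac{7}{8} + \frac{38 \left(- \frac{1}{199}\right)}{8} = \frac{7}{8} + \frac{1}{8} \left(- \frac{38}{199}\right) = \frac{7}{8} - \frac{19}{796} = \frac{1355}{1592}$)
$\sqrt{V{\left(K{\left(-8,11 \right)} \right)} - 2836} = \sqrt{\frac{1355}{1592} - 2836} = \sqrt{- \frac{4513557}{1592}} = \frac{i \sqrt{1796395686}}{796}$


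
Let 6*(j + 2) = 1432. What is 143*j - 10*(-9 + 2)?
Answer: 101740/3 ≈ 33913.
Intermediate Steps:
j = 710/3 (j = -2 + (⅙)*1432 = -2 + 716/3 = 710/3 ≈ 236.67)
143*j - 10*(-9 + 2) = 143*(710/3) - 10*(-9 + 2) = 101530/3 - 10*(-7) = 101530/3 + 70 = 101740/3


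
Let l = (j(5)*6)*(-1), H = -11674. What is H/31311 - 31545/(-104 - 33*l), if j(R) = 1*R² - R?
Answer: -1032720439/120735216 ≈ -8.5536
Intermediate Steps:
j(R) = R² - R
l = -120 (l = ((5*(-1 + 5))*6)*(-1) = ((5*4)*6)*(-1) = (20*6)*(-1) = 120*(-1) = -120)
H/31311 - 31545/(-104 - 33*l) = -11674/31311 - 31545/(-104 - 33*(-120)) = -11674*1/31311 - 31545/(-104 + 3960) = -11674/31311 - 31545/3856 = -1032720439/120735216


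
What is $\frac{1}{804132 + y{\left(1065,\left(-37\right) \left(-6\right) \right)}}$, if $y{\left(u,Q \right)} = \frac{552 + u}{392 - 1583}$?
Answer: $\frac{397}{319239865} \approx 1.2436 \cdot 10^{-6}$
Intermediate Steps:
$y{\left(u,Q \right)} = - \frac{184}{397} - \frac{u}{1191}$ ($y{\left(u,Q \right)} = \frac{552 + u}{-1191} = \left(552 + u\right) \left(- \frac{1}{1191}\right) = - \frac{184}{397} - \frac{u}{1191}$)
$\frac{1}{804132 + y{\left(1065,\left(-37\right) \left(-6\right) \right)}} = \frac{1}{804132 - \frac{539}{397}} = \frac{1}{\frac{319239865}{397}} = \frac{397}{319239865}$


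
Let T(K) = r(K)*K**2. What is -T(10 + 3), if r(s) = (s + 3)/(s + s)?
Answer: -104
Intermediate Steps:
r(s) = (3 + s)/(2*s) (r(s) = (3 + s)/((2*s)) = (3 + s)*(1/(2*s)) = (3 + s)/(2*s))
T(K) = K*(3 + K)/2 (T(K) = ((3 + K)/(2*K))*K**2 = K*(3 + K)/2)
-T(10 + 3) = -(10 + 3)*(3 + (10 + 3))/2 = -13*(3 + 13)/2 = -13*16/2 = -1*104 = -104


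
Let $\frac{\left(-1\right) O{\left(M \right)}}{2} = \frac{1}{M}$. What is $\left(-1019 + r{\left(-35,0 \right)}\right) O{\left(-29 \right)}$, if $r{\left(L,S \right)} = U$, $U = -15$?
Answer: $- \frac{2068}{29} \approx -71.31$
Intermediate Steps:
$O{\left(M \right)} = - \frac{2}{M}$
$r{\left(L,S \right)} = -15$
$\left(-1019 + r{\left(-35,0 \right)}\right) O{\left(-29 \right)} = \left(-1019 - 15\right) \left(- \frac{2}{-29}\right) = - 1034 \left(\left(-2\right) \left(- \frac{1}{29}\right)\right) = \left(-1034\right) \frac{2}{29} = - \frac{2068}{29}$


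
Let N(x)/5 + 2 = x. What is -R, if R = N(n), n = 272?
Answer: -1350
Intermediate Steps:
N(x) = -10 + 5*x
R = 1350 (R = -10 + 5*272 = -10 + 1360 = 1350)
-R = -1*1350 = -1350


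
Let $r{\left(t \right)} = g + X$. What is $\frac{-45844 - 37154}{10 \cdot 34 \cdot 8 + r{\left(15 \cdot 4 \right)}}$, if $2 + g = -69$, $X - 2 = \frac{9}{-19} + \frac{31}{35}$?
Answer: $- \frac{55193670}{1763189} \approx -31.303$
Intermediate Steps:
$X = \frac{1604}{665}$ ($X = 2 + \left(\frac{9}{-19} + \frac{31}{35}\right) = 2 + \left(9 \left(- \frac{1}{19}\right) + 31 \cdot \frac{1}{35}\right) = 2 + \left(- \frac{9}{19} + \frac{31}{35}\right) = 2 + \frac{274}{665} = \frac{1604}{665} \approx 2.412$)
$g = -71$ ($g = -2 - 69 = -71$)
$r{\left(t \right)} = - \frac{45611}{665}$ ($r{\left(t \right)} = -71 + \frac{1604}{665} = - \frac{45611}{665}$)
$\frac{-45844 - 37154}{10 \cdot 34 \cdot 8 + r{\left(15 \cdot 4 \right)}} = \frac{-45844 - 37154}{10 \cdot 34 \cdot 8 - \frac{45611}{665}} = - \frac{82998}{340 \cdot 8 - \frac{45611}{665}} = - \frac{82998}{2720 - \frac{45611}{665}} = - \frac{82998}{\frac{1763189}{665}} = \left(-82998\right) \frac{665}{1763189} = - \frac{55193670}{1763189}$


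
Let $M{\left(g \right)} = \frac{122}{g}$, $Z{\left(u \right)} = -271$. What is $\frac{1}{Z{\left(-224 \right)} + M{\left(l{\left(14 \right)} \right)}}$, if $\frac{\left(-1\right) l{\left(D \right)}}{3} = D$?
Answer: $- \frac{21}{5752} \approx -0.0036509$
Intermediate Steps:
$l{\left(D \right)} = - 3 D$
$\frac{1}{Z{\left(-224 \right)} + M{\left(l{\left(14 \right)} \right)}} = \frac{1}{-271 + \frac{122}{\left(-3\right) 14}} = \frac{1}{-271 + \frac{122}{-42}} = \frac{1}{-271 + 122 \left(- \frac{1}{42}\right)} = \frac{1}{-271 - \frac{61}{21}} = \frac{1}{- \frac{5752}{21}} = - \frac{21}{5752}$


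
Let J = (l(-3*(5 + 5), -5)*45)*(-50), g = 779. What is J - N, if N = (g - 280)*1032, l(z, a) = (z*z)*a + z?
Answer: 9677532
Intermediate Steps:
l(z, a) = z + a*z² (l(z, a) = z²*a + z = a*z² + z = z + a*z²)
N = 514968 (N = (779 - 280)*1032 = 499*1032 = 514968)
J = 10192500 (J = (((-3*(5 + 5))*(1 - (-15)*(5 + 5)))*45)*(-50) = (((-3*10)*(1 - (-15)*10))*45)*(-50) = (-30*(1 - 5*(-30))*45)*(-50) = (-30*(1 + 150)*45)*(-50) = (-30*151*45)*(-50) = -4530*45*(-50) = -203850*(-50) = 10192500)
J - N = 10192500 - 1*514968 = 10192500 - 514968 = 9677532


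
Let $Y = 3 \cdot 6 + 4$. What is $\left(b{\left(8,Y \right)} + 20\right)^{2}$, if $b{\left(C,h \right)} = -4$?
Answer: $256$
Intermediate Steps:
$Y = 22$ ($Y = 18 + 4 = 22$)
$\left(b{\left(8,Y \right)} + 20\right)^{2} = \left(-4 + 20\right)^{2} = 16^{2} = 256$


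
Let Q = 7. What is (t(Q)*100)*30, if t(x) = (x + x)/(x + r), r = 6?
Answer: 42000/13 ≈ 3230.8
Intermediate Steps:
t(x) = 2*x/(6 + x) (t(x) = (x + x)/(x + 6) = (2*x)/(6 + x) = 2*x/(6 + x))
(t(Q)*100)*30 = ((2*7/(6 + 7))*100)*30 = ((2*7/13)*100)*30 = ((2*7*(1/13))*100)*30 = ((14/13)*100)*30 = (1400/13)*30 = 42000/13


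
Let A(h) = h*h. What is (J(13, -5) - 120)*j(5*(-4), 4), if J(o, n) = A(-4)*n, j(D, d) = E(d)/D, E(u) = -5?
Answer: -50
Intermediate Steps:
A(h) = h²
j(D, d) = -5/D
J(o, n) = 16*n (J(o, n) = (-4)²*n = 16*n)
(J(13, -5) - 120)*j(5*(-4), 4) = (16*(-5) - 120)*(-5/(5*(-4))) = (-80 - 120)*(-5/(-20)) = -(-1000)*(-1)/20 = -200*¼ = -50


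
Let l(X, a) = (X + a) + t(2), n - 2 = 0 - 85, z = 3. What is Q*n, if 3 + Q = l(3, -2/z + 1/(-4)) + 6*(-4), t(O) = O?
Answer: 22825/12 ≈ 1902.1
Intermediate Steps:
n = -83 (n = 2 + (0 - 85) = 2 - 85 = -83)
l(X, a) = 2 + X + a (l(X, a) = (X + a) + 2 = 2 + X + a)
Q = -275/12 (Q = -3 + ((2 + 3 + (-2/3 + 1/(-4))) + 6*(-4)) = -3 + ((2 + 3 + (-2*⅓ + 1*(-¼))) - 24) = -3 + ((2 + 3 + (-⅔ - ¼)) - 24) = -3 + ((2 + 3 - 11/12) - 24) = -3 + (49/12 - 24) = -3 - 239/12 = -275/12 ≈ -22.917)
Q*n = -275/12*(-83) = 22825/12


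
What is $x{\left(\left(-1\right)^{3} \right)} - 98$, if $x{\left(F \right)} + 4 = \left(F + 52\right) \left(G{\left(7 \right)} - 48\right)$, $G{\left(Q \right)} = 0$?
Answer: $-2550$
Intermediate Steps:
$x{\left(F \right)} = -2500 - 48 F$ ($x{\left(F \right)} = -4 + \left(F + 52\right) \left(0 - 48\right) = -4 + \left(52 + F\right) \left(-48\right) = -4 - \left(2496 + 48 F\right) = -2500 - 48 F$)
$x{\left(\left(-1\right)^{3} \right)} - 98 = \left(-2500 - 48 \left(-1\right)^{3}\right) - 98 = \left(-2500 - -48\right) - 98 = \left(-2500 + 48\right) - 98 = -2452 - 98 = -2550$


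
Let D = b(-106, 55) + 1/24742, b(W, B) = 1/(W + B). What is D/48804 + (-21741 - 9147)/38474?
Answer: -951087353514559/1184670958453416 ≈ -0.80283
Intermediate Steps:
b(W, B) = 1/(B + W)
D = -24691/1261842 (D = 1/(55 - 106) + 1/24742 = 1/(-51) + 1/24742 = -1/51 + 1/24742 = -24691/1261842 ≈ -0.019567)
D/48804 + (-21741 - 9147)/38474 = -24691/1261842/48804 + (-21741 - 9147)/38474 = -24691/1261842*1/48804 - 30888*1/38474 = -24691/61582936968 - 15444/19237 = -951087353514559/1184670958453416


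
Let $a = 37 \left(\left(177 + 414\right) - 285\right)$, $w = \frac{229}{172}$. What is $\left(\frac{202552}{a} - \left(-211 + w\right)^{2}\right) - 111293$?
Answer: $- \frac{25998158461357}{167475024} \approx -1.5524 \cdot 10^{5}$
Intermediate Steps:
$w = \frac{229}{172}$ ($w = 229 \cdot \frac{1}{172} = \frac{229}{172} \approx 1.3314$)
$a = 11322$ ($a = 37 \left(591 - 285\right) = 37 \cdot 306 = 11322$)
$\left(\frac{202552}{a} - \left(-211 + w\right)^{2}\right) - 111293 = \left(\frac{202552}{11322} - \left(-211 + \frac{229}{172}\right)^{2}\right) - 111293 = \left(202552 \cdot \frac{1}{11322} - \left(- \frac{36063}{172}\right)^{2}\right) - 111293 = \left(\frac{101276}{5661} - \frac{1300539969}{29584}\right) - 111293 = - \frac{7359360615325}{167475024} - 111293 = - \frac{25998158461357}{167475024}$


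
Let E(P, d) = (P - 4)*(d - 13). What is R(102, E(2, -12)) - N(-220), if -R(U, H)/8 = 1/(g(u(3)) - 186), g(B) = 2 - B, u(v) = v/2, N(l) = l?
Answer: 81636/371 ≈ 220.04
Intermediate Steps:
E(P, d) = (-13 + d)*(-4 + P) (E(P, d) = (-4 + P)*(-13 + d) = (-13 + d)*(-4 + P))
u(v) = v/2 (u(v) = v*(½) = v/2)
R(U, H) = 16/371 (R(U, H) = -8/((2 - 3/2) - 186) = -8/(½ - 186) = -8/(-371/2) = -8*(-2/371) = 16/371)
R(102, E(2, -12)) - N(-220) = 16/371 - 1*(-220) = 16/371 + 220 = 81636/371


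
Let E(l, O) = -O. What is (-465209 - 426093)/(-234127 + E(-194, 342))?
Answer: 891302/234469 ≈ 3.8014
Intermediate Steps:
(-465209 - 426093)/(-234127 + E(-194, 342)) = (-465209 - 426093)/(-234127 - 1*342) = -891302/(-234127 - 342) = -891302/(-234469) = -891302*(-1/234469) = 891302/234469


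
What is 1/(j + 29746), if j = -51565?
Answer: -1/21819 ≈ -4.5832e-5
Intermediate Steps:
1/(j + 29746) = 1/(-51565 + 29746) = 1/(-21819) = -1/21819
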